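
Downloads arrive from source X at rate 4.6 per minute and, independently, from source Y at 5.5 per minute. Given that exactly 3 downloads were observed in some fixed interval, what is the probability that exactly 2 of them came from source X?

Given the total, each event is independently from source X with probability p = λ_X/(λ_X+λ_Y) = 4.6/10.1 ≈ 0.4554.
So K ~ Binomial(3, 4.6/10.1): P(K = 2) = C(3,2) · (4.6/10.1)^2 · (5.5/10.1)^1 ≈ 0.3389.

0.3389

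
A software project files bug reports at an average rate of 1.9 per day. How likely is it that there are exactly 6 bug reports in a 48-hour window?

Over the interval, μ = 1.9 × 2 = 3.8 (a 48-hour window = 2 days).
P(N = 6) = e^(−μ) μ^6/6! = e^(−3.8) · 3.8^6/720 ≈ 0.0936.

0.0936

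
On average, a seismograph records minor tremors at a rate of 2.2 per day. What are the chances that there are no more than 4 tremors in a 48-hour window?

0.5512

Over the interval, μ = 2.2 × 2 = 4.4 (a 48-hour window = 2 days).
P(N ≤ 4) = Σ_{j=0}^{4} e^(−μ) μ^j/j! ≈ 0.5512.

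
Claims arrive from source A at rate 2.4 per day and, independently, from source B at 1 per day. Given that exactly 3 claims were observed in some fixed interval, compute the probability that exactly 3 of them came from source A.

Given the total, each event is independently from source A with probability p = λ_A/(λ_A+λ_B) = 2.4/3.4 ≈ 0.7059.
So K ~ Binomial(3, 2.4/3.4): P(K = 3) = C(3,3) · (2.4/3.4)^3 · (1/3.4)^0 ≈ 0.3517.

0.3517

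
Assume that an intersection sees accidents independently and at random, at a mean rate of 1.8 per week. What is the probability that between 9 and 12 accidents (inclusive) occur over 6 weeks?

0.4601

Over the interval, μ = 1.8 × 6 = 10.8 (6 weeks).
P(9 ≤ N ≤ 12) = Σ_{j=9}^{12} e^(−10.8) · 10.8^j/j! ≈ 0.4601.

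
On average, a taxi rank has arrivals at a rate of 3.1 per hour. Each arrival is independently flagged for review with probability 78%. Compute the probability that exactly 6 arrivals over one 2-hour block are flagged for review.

0.1410

Thinning: the arrivals that are flagged for review themselves form a Poisson process with rate 0.78 × 3.1 = 2.418 per hour.
Over the interval, μ = 2.418 × 2 = 4.836 (a 2-hour block = 2 hours).
P(N = 6) = e^(−4.836) · 4.836^6/6! ≈ 0.1410.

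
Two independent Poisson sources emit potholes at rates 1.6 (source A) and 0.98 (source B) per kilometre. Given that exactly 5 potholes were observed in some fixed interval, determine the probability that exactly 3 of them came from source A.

0.3441

Given the total, each event is independently from source A with probability p = λ_A/(λ_A+λ_B) = 1.6/2.58 ≈ 0.6202.
So K ~ Binomial(5, 1.6/2.58): P(K = 3) = C(5,3) · (1.6/2.58)^3 · (0.98/2.58)^2 ≈ 0.3441.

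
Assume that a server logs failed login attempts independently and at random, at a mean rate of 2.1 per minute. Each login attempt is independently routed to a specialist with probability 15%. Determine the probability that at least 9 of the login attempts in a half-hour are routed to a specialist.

Thinning: the login attempts that are routed to a specialist themselves form a Poisson process with rate 0.15 × 2.1 = 0.315 per minute.
Over the interval, μ = 0.315 × 30 = 9.45 (a half-hour = 30 minutes).
P(N ≥ 9) = 1 − P(N ≤ 8) ≈ 0.6020.

0.6020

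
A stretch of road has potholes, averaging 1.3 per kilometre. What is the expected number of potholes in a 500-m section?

E[N] = λt = 1.3 × 0.5 = 0.65 (a 500-m section = 0.5 kilometres).

0.65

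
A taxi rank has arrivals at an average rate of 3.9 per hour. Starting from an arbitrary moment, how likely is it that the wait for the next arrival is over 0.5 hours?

The wait for the next event is exponential with rate λ = 3.9 per hour.
P(T > 0.5) = e^(−λt) = e^(−3.9 × 0.5) = e^(−1.95) ≈ 0.1423.

0.1423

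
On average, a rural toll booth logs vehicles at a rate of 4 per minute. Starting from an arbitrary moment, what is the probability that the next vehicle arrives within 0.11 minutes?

0.3560

Inter-arrival times are exponential with rate λ = 4 per minute.
P(T ≤ 0.11) = 1 − e^(−λt) = 1 − e^(−4 × 0.11) = 1 − e^(−0.44) ≈ 0.3560.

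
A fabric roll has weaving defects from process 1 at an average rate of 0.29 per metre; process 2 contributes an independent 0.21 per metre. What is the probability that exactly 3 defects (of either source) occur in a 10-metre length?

Independent Poisson processes superpose: combined rate λ = 0.29 + 0.21 = 0.5 per metre.
Over the interval, μ = 0.5 × 10 = 5 (a 10-metre length = 10 metres).
P(N = 3) = e^(−5) · 5^3/3! ≈ 0.1404.

0.1404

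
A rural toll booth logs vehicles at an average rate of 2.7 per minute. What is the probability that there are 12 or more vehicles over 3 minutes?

0.1193

Over the interval, μ = 2.7 × 3 = 8.1 (3 minutes).
P(N ≥ 12) = 1 − P(N ≤ 11) = 1 − Σ_{j=0}^{11} e^(−μ) μ^j/j! ≈ 0.1193.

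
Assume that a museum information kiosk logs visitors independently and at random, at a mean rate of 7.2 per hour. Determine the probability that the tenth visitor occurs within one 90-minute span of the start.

Over the interval, μ = 7.2 × 1.5 = 10.8 (a 90-minute span = 1.5 hours).
The tenth arrival falls in the interval iff at least 10 events occur there: P(S_10 ≤ t) = P(N ≥ 10) = 1 − P(N ≤ 9) ≈ 0.6374.

0.6374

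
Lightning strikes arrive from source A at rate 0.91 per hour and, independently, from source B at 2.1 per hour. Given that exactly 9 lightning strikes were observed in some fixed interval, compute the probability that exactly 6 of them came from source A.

0.0218

Given the total, each event is independently from source A with probability p = λ_A/(λ_A+λ_B) = 0.91/3.01 ≈ 0.3023.
So K ~ Binomial(9, 0.91/3.01): P(K = 6) = C(9,6) · (0.91/3.01)^6 · (2.1/3.01)^3 ≈ 0.0218.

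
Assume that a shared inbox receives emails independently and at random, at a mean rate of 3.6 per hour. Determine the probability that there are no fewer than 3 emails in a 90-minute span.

0.9052

Over the interval, μ = 3.6 × 1.5 = 5.4 (a 90-minute span = 1.5 hours).
P(N ≥ 3) = 1 − P(N ≤ 2) = 1 − Σ_{j=0}^{2} e^(−μ) μ^j/j! ≈ 0.9052.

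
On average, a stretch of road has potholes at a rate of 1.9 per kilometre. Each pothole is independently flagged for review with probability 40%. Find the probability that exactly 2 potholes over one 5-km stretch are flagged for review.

0.1615

Thinning: the potholes that are flagged for review themselves form a Poisson process with rate 0.4 × 1.9 = 0.76 per kilometre.
Over the interval, μ = 0.76 × 5 = 3.8 (a 5-km stretch = 5 kilometres).
P(N = 2) = e^(−3.8) · 3.8^2/2! ≈ 0.1615.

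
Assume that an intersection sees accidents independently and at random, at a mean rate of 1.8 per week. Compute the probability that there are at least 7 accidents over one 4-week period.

Over the interval, μ = 1.8 × 4 = 7.2 (a 4-week period = 4 weeks).
P(N ≥ 7) = 1 − P(N ≤ 6) = 1 − Σ_{j=0}^{6} e^(−μ) μ^j/j! ≈ 0.5796.

0.5796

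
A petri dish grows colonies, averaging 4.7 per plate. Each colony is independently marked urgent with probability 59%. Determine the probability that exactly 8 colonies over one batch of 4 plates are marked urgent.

Thinning: the colonies that are marked urgent themselves form a Poisson process with rate 0.59 × 4.7 = 2.773 per plate.
Over the interval, μ = 2.773 × 4 = 11.092 (a batch of 4 plates = 4 plates).
P(N = 8) = e^(−11.092) · 11.092^8/8! ≈ 0.0866.

0.0866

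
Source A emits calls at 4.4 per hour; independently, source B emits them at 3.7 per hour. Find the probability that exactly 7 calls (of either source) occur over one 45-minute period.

Independent Poisson processes superpose: combined rate λ = 4.4 + 3.7 = 8.1 per hour.
Over the interval, μ = 8.1 × 0.75 = 6.075 (a 45-minute period = 0.75 hours).
P(N = 7) = e^(−6.075) · 6.075^7/7! ≈ 0.1393.

0.1393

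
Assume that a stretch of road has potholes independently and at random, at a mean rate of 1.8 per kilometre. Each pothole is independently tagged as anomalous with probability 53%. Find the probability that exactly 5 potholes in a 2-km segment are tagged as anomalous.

Thinning: the potholes that are tagged as anomalous themselves form a Poisson process with rate 0.53 × 1.8 = 0.954 per kilometre.
Over the interval, μ = 0.954 × 2 = 1.908 (a 2-km segment = 2 kilometres).
P(N = 5) = e^(−1.908) · 1.908^5/5! ≈ 0.0313.

0.0313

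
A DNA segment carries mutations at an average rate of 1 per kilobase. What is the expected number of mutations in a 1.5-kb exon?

E[N] = λt = 1 × 1.5 = 1.5 (a 1.5-kb exon = 1.5 kilobases).

1.5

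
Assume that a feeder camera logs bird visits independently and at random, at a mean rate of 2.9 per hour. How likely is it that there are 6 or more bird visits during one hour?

0.0742

With mean μ = 2.9 per hour,
P(N ≥ 6) = 1 − P(N ≤ 5) = 1 − Σ_{j=0}^{5} e^(−μ) μ^j/j! ≈ 0.0742.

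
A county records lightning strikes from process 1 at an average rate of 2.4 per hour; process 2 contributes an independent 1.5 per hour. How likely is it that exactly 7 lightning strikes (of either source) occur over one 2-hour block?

0.1428

Independent Poisson processes superpose: combined rate λ = 2.4 + 1.5 = 3.9 per hour.
Over the interval, μ = 3.9 × 2 = 7.8 (a 2-hour block = 2 hours).
P(N = 7) = e^(−7.8) · 7.8^7/7! ≈ 0.1428.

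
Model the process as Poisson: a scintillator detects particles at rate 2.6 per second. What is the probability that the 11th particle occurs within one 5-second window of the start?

0.7483

Over the interval, μ = 2.6 × 5 = 13 (a 5-second window = 5 seconds).
The 11th arrival falls in the interval iff at least 11 events occur there: P(S_11 ≤ t) = P(N ≥ 11) = 1 − P(N ≤ 10) ≈ 0.7483.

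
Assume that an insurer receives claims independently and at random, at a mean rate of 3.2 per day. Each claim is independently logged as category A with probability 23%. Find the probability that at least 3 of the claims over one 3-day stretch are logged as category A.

0.3794

Thinning: the claims that are logged as category A themselves form a Poisson process with rate 0.23 × 3.2 = 0.736 per day.
Over the interval, μ = 0.736 × 3 = 2.208 (a 3-day stretch = 3 days).
P(N ≥ 3) = 1 − P(N ≤ 2) ≈ 0.3794.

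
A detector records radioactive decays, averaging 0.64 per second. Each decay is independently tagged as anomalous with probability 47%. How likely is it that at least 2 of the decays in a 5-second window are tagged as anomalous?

Thinning: the decays that are tagged as anomalous themselves form a Poisson process with rate 0.47 × 0.64 = 0.3008 per second.
Over the interval, μ = 0.3008 × 5 = 1.504 (a 5-second window = 5 seconds).
P(N ≥ 2) = 1 − P(N ≤ 1) ≈ 0.4435.

0.4435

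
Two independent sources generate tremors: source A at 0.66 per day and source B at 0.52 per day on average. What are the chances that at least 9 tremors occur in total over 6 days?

Independent Poisson processes superpose: combined rate λ = 0.66 + 0.52 = 1.18 per day.
Over the interval, μ = 1.18 × 6 = 7.08 (6 days).
P(N ≥ 9) = 1 − P(N ≤ 8) ≈ 0.2814.

0.2814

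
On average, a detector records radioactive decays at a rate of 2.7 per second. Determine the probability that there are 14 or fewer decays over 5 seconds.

0.6233

Over the interval, μ = 2.7 × 5 = 13.5 (5 seconds).
P(N ≤ 14) = Σ_{j=0}^{14} e^(−μ) μ^j/j! ≈ 0.6233.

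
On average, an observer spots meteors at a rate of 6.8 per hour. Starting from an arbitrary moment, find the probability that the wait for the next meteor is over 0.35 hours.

The wait for the next event is exponential with rate λ = 6.8 per hour.
P(T > 0.35) = e^(−λt) = e^(−6.8 × 0.35) = e^(−2.38) ≈ 0.0926.

0.0926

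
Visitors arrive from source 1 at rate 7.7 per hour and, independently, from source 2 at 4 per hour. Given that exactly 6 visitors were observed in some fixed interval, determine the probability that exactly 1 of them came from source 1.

Given the total, each event is independently from source 1 with probability p = λ_1/(λ_1+λ_2) = 7.7/11.7 ≈ 0.6581.
So K ~ Binomial(6, 7.7/11.7): P(K = 1) = C(6,1) · (7.7/11.7)^1 · (4/11.7)^5 ≈ 0.0184.

0.0184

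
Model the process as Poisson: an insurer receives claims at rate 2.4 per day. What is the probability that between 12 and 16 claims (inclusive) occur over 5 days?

0.4371

Over the interval, μ = 2.4 × 5 = 12 (5 days).
P(12 ≤ N ≤ 16) = Σ_{j=12}^{16} e^(−12) · 12^j/j! ≈ 0.4371.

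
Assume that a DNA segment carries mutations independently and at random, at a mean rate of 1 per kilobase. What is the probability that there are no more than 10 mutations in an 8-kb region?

0.8159

Over the interval, μ = 1 × 8 = 8 (an 8-kb region = 8 kilobases).
P(N ≤ 10) = Σ_{j=0}^{10} e^(−μ) μ^j/j! ≈ 0.8159.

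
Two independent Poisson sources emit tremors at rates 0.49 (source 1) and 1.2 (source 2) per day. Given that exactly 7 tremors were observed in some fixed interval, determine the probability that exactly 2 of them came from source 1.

0.3186

Given the total, each event is independently from source 1 with probability p = λ_1/(λ_1+λ_2) = 0.49/1.69 ≈ 0.2899.
So K ~ Binomial(7, 0.49/1.69): P(K = 2) = C(7,2) · (0.49/1.69)^2 · (1.2/1.69)^5 ≈ 0.3186.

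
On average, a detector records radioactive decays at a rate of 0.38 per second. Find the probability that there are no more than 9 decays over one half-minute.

0.2987

Over the interval, μ = 0.38 × 30 = 11.4 (a half-minute = 30 seconds).
P(N ≤ 9) = Σ_{j=0}^{9} e^(−μ) μ^j/j! ≈ 0.2987.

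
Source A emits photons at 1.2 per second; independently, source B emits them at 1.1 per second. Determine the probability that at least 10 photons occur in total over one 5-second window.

0.7112

Independent Poisson processes superpose: combined rate λ = 1.2 + 1.1 = 2.3 per second.
Over the interval, μ = 2.3 × 5 = 11.5 (a 5-second window = 5 seconds).
P(N ≥ 10) = 1 − P(N ≤ 9) ≈ 0.7112.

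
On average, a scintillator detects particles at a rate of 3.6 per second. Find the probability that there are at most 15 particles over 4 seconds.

0.6293

Over the interval, μ = 3.6 × 4 = 14.4 (4 seconds).
P(N ≤ 15) = Σ_{j=0}^{15} e^(−μ) μ^j/j! ≈ 0.6293.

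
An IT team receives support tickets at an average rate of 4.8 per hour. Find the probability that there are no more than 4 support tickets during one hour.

0.4763

With mean μ = 4.8 per hour,
P(N ≤ 4) = Σ_{j=0}^{4} e^(−μ) μ^j/j! ≈ 0.4763.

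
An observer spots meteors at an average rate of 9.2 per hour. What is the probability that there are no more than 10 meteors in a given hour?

0.6820

With mean μ = 9.2 per hour,
P(N ≤ 10) = Σ_{j=0}^{10} e^(−μ) μ^j/j! ≈ 0.6820.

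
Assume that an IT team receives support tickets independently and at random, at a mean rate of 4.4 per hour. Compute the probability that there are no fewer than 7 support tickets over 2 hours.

0.7744

Over the interval, μ = 4.4 × 2 = 8.8 (2 hours).
P(N ≥ 7) = 1 − P(N ≤ 6) = 1 − Σ_{j=0}^{6} e^(−μ) μ^j/j! ≈ 0.7744.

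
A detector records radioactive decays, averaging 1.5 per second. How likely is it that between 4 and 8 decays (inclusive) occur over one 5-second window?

0.6028

Over the interval, μ = 1.5 × 5 = 7.5 (a 5-second window = 5 seconds).
P(4 ≤ N ≤ 8) = Σ_{j=4}^{8} e^(−7.5) · 7.5^j/j! ≈ 0.6028.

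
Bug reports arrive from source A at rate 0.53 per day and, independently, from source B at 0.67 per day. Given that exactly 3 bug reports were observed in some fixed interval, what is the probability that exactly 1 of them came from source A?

Given the total, each event is independently from source A with probability p = λ_A/(λ_A+λ_B) = 0.53/1.2 ≈ 0.4417.
So K ~ Binomial(3, 0.53/1.2): P(K = 1) = C(3,1) · (0.53/1.2)^1 · (0.67/1.2)^2 ≈ 0.4131.

0.4131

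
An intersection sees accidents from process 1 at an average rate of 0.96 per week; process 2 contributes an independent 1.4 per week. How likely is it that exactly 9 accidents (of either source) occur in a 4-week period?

Independent Poisson processes superpose: combined rate λ = 0.96 + 1.4 = 2.36 per week.
Over the interval, μ = 2.36 × 4 = 9.44 (a 4-week period = 4 weeks).
P(N = 9) = e^(−9.44) · 9.44^9/9! ≈ 0.1304.

0.1304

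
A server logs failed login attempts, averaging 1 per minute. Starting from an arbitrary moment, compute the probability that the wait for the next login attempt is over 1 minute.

0.3679

The wait for the next event is exponential with rate λ = 1 per minute.
P(T > 1) = e^(−λt) = e^(−1 × 1) = e^(−1) ≈ 0.3679.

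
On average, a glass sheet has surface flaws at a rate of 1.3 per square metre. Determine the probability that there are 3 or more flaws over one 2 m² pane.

Over the interval, μ = 1.3 × 2 = 2.6 (a 2 m² pane = 2 square metres).
P(N ≥ 3) = 1 − P(N ≤ 2) = 1 − Σ_{j=0}^{2} e^(−μ) μ^j/j! ≈ 0.4816.

0.4816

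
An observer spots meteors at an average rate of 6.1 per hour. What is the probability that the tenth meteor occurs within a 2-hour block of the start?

0.7746

Over the interval, μ = 6.1 × 2 = 12.2 (a 2-hour block = 2 hours).
The tenth arrival falls in the interval iff at least 10 events occur there: P(S_10 ≤ t) = P(N ≥ 10) = 1 − P(N ≤ 9) ≈ 0.7746.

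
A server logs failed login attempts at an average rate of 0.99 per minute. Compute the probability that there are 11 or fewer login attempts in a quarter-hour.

0.1949

Over the interval, μ = 0.99 × 15 = 14.85 (a quarter-hour = 15 minutes).
P(N ≤ 11) = Σ_{j=0}^{11} e^(−μ) μ^j/j! ≈ 0.1949.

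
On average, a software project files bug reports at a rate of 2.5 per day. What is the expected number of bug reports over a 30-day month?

E[N] = λt = 2.5 × 30 = 75 (a 30-day month = 30 days).

75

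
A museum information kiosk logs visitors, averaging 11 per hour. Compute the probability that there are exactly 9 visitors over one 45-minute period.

0.1275

Over the interval, μ = 11 × 0.75 = 8.25 (a 45-minute period = 0.75 hours).
P(N = 9) = e^(−μ) μ^9/9! = e^(−8.25) · 8.25^9/362880 ≈ 0.1275.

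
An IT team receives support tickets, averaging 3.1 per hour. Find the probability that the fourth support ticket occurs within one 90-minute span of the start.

Over the interval, μ = 3.1 × 1.5 = 4.65 (a 90-minute span = 1.5 hours).
The fourth arrival falls in the interval iff at least 4 events occur there: P(S_4 ≤ t) = P(N ≥ 4) = 1 − P(N ≤ 3) ≈ 0.6824.

0.6824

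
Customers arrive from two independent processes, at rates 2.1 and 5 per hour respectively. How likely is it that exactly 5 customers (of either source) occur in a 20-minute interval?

0.0580

Independent Poisson processes superpose: combined rate λ = 2.1 + 5 = 7.1 per hour.
Over the interval, μ = 7.1 × 1/3 ≈ 2.36667 (a 20-minute interval = 1/3 hours).
P(N = 5) = e^(−2.36667) · 2.36667^5/5! ≈ 0.0580.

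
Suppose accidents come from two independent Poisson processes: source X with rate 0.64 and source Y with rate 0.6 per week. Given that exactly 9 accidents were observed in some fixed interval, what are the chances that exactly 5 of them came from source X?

0.2530

Given the total, each event is independently from source X with probability p = λ_X/(λ_X+λ_Y) = 0.64/1.24 ≈ 0.5161.
So K ~ Binomial(9, 0.64/1.24): P(K = 5) = C(9,5) · (0.64/1.24)^5 · (0.6/1.24)^4 ≈ 0.2530.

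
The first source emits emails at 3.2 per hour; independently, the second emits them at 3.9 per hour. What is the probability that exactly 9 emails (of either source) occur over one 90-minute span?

Independent Poisson processes superpose: combined rate λ = 3.2 + 3.9 = 7.1 per hour.
Over the interval, μ = 7.1 × 1.5 = 10.65 (a 90-minute span = 1.5 hours).
P(N = 9) = e^(−10.65) · 10.65^9/9! ≈ 0.1151.

0.1151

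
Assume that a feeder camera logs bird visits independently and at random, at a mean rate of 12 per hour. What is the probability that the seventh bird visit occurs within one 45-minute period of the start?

Over the interval, μ = 12 × 0.75 = 9 (a 45-minute period = 0.75 hours).
The seventh arrival falls in the interval iff at least 7 events occur there: P(S_7 ≤ t) = P(N ≥ 7) = 1 − P(N ≤ 6) ≈ 0.7932.

0.7932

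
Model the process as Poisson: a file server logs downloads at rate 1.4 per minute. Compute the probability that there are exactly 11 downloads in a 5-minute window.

0.0452

Over the interval, μ = 1.4 × 5 = 7 (a 5-minute window = 5 minutes).
P(N = 11) = e^(−μ) μ^11/11! = e^(−7) · 7^11/39916800 ≈ 0.0452.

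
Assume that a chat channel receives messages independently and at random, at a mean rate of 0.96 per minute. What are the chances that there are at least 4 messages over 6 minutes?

0.8261

Over the interval, μ = 0.96 × 6 = 5.76 (6 minutes).
P(N ≥ 4) = 1 − P(N ≤ 3) = 1 − Σ_{j=0}^{3} e^(−μ) μ^j/j! ≈ 0.8261.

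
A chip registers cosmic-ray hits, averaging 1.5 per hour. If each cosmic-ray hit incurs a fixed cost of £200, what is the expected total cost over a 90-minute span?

£450

E[N] = 1.5 × 1.5 = 2.25 (a 90-minute span = 1.5 hours); E[cost] = 2.25 × £200 = £450.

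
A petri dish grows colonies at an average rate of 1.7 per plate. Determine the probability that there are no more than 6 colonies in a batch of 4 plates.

0.4799

Over the interval, μ = 1.7 × 4 = 6.8 (a batch of 4 plates = 4 plates).
P(N ≤ 6) = Σ_{j=0}^{6} e^(−μ) μ^j/j! ≈ 0.4799.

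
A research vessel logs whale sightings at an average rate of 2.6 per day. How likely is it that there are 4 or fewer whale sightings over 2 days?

Over the interval, μ = 2.6 × 2 = 5.2 (2 days).
P(N ≤ 4) = Σ_{j=0}^{4} e^(−μ) μ^j/j! ≈ 0.4061.

0.4061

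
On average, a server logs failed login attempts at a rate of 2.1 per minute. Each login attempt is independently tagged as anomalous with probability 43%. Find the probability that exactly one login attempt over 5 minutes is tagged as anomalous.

0.0494

Thinning: the login attempts that are tagged as anomalous themselves form a Poisson process with rate 0.43 × 2.1 = 0.903 per minute.
Over the interval, μ = 0.903 × 5 = 4.515 (5 minutes).
P(N = 1) = e^(−4.515) · 4.515^1/1! ≈ 0.0494.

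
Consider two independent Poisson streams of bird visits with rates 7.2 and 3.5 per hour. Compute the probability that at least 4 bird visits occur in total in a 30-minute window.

0.7807

Independent Poisson processes superpose: combined rate λ = 7.2 + 3.5 = 10.7 per hour.
Over the interval, μ = 10.7 × 0.5 = 5.35 (a 30-minute window = 0.5 hours).
P(N ≥ 4) = 1 − P(N ≤ 3) ≈ 0.7807.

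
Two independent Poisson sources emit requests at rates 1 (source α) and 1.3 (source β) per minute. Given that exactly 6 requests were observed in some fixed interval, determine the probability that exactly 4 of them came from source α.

Given the total, each event is independently from source α with probability p = λ_α/(λ_α+λ_β) = 1/2.3 ≈ 0.4348.
So K ~ Binomial(6, 1/2.3): P(K = 4) = C(6,4) · (1/2.3)^4 · (1.3/2.3)^2 ≈ 0.1712.

0.1712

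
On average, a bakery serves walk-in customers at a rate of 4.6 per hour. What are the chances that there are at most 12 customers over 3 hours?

0.3784

Over the interval, μ = 4.6 × 3 = 13.8 (3 hours).
P(N ≤ 12) = Σ_{j=0}^{12} e^(−μ) μ^j/j! ≈ 0.3784.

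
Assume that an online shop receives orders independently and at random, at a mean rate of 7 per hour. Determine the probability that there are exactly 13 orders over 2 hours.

Over the interval, μ = 7 × 2 = 14 (2 hours).
P(N = 13) = e^(−μ) μ^13/13! = e^(−14) · 14^13/6227020800 ≈ 0.1060.

0.1060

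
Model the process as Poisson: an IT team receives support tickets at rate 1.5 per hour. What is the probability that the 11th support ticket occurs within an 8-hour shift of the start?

0.6528

Over the interval, μ = 1.5 × 8 = 12 (an 8-hour shift = 8 hours).
The 11th arrival falls in the interval iff at least 11 events occur there: P(S_11 ≤ t) = P(N ≥ 11) = 1 − P(N ≤ 10) ≈ 0.6528.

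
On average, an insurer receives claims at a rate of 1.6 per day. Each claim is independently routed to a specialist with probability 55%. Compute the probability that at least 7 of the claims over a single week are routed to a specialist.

0.4194

Thinning: the claims that are routed to a specialist themselves form a Poisson process with rate 0.55 × 1.6 = 0.88 per day.
Over the interval, μ = 0.88 × 7 = 6.16 (a week = 7 days).
P(N ≥ 7) = 1 − P(N ≤ 6) ≈ 0.4194.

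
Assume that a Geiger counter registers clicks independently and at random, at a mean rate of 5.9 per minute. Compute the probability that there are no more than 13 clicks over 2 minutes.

Over the interval, μ = 5.9 × 2 = 11.8 (2 minutes).
P(N ≤ 13) = Σ_{j=0}^{13} e^(−μ) μ^j/j! ≈ 0.7025.

0.7025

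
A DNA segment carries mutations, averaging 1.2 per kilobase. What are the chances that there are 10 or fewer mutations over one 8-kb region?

0.6329

Over the interval, μ = 1.2 × 8 = 9.6 (an 8-kb region = 8 kilobases).
P(N ≤ 10) = Σ_{j=0}^{10} e^(−μ) μ^j/j! ≈ 0.6329.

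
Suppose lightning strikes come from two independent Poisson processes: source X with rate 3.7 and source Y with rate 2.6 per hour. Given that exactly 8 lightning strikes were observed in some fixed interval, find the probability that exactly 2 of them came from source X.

Given the total, each event is independently from source X with probability p = λ_X/(λ_X+λ_Y) = 3.7/6.3 ≈ 0.5873.
So K ~ Binomial(8, 3.7/6.3): P(K = 2) = C(8,2) · (3.7/6.3)^2 · (2.6/6.3)^6 ≈ 0.0477.

0.0477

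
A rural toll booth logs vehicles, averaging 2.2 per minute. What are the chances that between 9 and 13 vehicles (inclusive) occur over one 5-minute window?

Over the interval, μ = 2.2 × 5 = 11 (a 5-minute window = 5 minutes).
P(9 ≤ N ≤ 13) = Σ_{j=9}^{13} e^(−11) · 11^j/j! ≈ 0.5493.

0.5493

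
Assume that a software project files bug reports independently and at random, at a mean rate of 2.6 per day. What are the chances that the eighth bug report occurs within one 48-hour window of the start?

Over the interval, μ = 2.6 × 2 = 5.2 (a 48-hour window = 2 days).
The eighth arrival falls in the interval iff at least 8 events occur there: P(S_8 ≤ t) = P(N ≥ 8) = 1 − P(N ≤ 7) ≈ 0.1551.

0.1551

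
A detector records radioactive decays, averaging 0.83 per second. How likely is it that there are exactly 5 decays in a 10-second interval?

Over the interval, μ = 0.83 × 10 = 8.3 (a 10-second interval = 10 seconds).
P(N = 5) = e^(−μ) μ^5/5! = e^(−8.3) · 8.3^5/120 ≈ 0.0816.

0.0816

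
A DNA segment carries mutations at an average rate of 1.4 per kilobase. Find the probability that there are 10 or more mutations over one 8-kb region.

Over the interval, μ = 1.4 × 8 = 11.2 (an 8-kb region = 8 kilobases).
P(N ≥ 10) = 1 − P(N ≤ 9) = 1 − Σ_{j=0}^{9} e^(−μ) μ^j/j! ≈ 0.6808.

0.6808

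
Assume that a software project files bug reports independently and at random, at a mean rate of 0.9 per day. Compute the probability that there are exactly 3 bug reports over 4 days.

0.2125

Over the interval, μ = 0.9 × 4 = 3.6 (4 days).
P(N = 3) = e^(−μ) μ^3/3! = e^(−3.6) · 3.6^3/6 ≈ 0.2125.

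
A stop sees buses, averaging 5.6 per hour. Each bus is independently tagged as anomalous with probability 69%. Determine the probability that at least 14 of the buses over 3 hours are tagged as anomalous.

Thinning: the buses that are tagged as anomalous themselves form a Poisson process with rate 0.69 × 5.6 = 3.864 per hour.
Over the interval, μ = 3.864 × 3 = 11.592 (3 hours).
P(N ≥ 14) = 1 − P(N ≤ 13) ≈ 0.2762.

0.2762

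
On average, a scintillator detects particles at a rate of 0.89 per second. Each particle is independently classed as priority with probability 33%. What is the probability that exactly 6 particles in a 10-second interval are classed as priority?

0.0473

Thinning: the particles that are classed as priority themselves form a Poisson process with rate 0.33 × 0.89 = 0.2937 per second.
Over the interval, μ = 0.2937 × 10 = 2.937 (a 10-second interval = 10 seconds).
P(N = 6) = e^(−2.937) · 2.937^6/6! ≈ 0.0473.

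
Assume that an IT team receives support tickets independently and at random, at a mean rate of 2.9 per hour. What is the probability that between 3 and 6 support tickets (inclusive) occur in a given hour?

0.5253

With mean μ = 2.9 per hour,
P(3 ≤ N ≤ 6) = Σ_{j=3}^{6} e^(−2.9) · 2.9^j/j! ≈ 0.5253.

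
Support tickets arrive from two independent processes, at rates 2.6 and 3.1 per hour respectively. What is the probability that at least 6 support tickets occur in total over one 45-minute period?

0.2592

Independent Poisson processes superpose: combined rate λ = 2.6 + 3.1 = 5.7 per hour.
Over the interval, μ = 5.7 × 0.75 = 4.275 (a 45-minute period = 0.75 hours).
P(N ≥ 6) = 1 − P(N ≤ 5) ≈ 0.2592.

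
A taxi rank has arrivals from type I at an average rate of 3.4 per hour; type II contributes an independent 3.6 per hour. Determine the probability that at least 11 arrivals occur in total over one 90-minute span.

Independent Poisson processes superpose: combined rate λ = 3.4 + 3.6 = 7 per hour.
Over the interval, μ = 7 × 1.5 = 10.5 (a 90-minute span = 1.5 hours).
P(N ≥ 11) = 1 − P(N ≤ 10) ≈ 0.4793.

0.4793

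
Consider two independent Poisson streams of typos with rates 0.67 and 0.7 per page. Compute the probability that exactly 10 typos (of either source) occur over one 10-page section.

0.0720

Independent Poisson processes superpose: combined rate λ = 0.67 + 0.7 = 1.37 per page.
Over the interval, μ = 1.37 × 10 = 13.7 (a 10-page section = 10 pages).
P(N = 10) = e^(−13.7) · 13.7^10/10! ≈ 0.0720.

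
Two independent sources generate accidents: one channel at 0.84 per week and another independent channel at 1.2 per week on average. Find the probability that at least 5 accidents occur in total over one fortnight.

Independent Poisson processes superpose: combined rate λ = 0.84 + 1.2 = 2.04 per week.
Over the interval, μ = 2.04 × 2 = 4.08 (a fortnight = 2 weeks).
P(N ≥ 5) = 1 − P(N ≤ 4) ≈ 0.3868.

0.3868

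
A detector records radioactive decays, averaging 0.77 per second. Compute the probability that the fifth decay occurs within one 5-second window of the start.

Over the interval, μ = 0.77 × 5 = 3.85 (a 5-second window = 5 seconds).
The fifth arrival falls in the interval iff at least 5 events occur there: P(S_5 ≤ t) = P(N ≥ 5) = 1 − P(N ≤ 4) ≈ 0.3419.

0.3419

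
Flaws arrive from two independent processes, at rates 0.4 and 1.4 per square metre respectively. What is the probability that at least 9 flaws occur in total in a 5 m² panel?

Independent Poisson processes superpose: combined rate λ = 0.4 + 1.4 = 1.8 per square metre.
Over the interval, μ = 1.8 × 5 = 9 (a 5 m² panel = 5 square metres).
P(N ≥ 9) = 1 − P(N ≤ 8) ≈ 0.5443.

0.5443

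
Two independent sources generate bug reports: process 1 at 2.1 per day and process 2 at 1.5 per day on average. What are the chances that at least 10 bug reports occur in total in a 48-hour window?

Independent Poisson processes superpose: combined rate λ = 2.1 + 1.5 = 3.6 per day.
Over the interval, μ = 3.6 × 2 = 7.2 (a 48-hour window = 2 days).
P(N ≥ 10) = 1 − P(N ≤ 9) ≈ 0.1904.

0.1904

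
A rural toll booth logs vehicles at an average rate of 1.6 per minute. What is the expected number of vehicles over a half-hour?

48

E[N] = λt = 1.6 × 30 = 48 (a half-hour = 30 minutes).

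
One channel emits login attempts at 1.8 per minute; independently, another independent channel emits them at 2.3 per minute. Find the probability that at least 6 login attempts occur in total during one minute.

Independent Poisson processes superpose: combined rate λ = 1.8 + 2.3 = 4.1 per minute.
So μ = 4.1.
P(N ≥ 6) = 1 − P(N ≤ 5) ≈ 0.2307.

0.2307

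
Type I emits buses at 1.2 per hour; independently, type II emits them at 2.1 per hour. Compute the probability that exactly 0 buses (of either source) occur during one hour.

Independent Poisson processes superpose: combined rate λ = 1.2 + 2.1 = 3.3 per hour.
So μ = 3.3.
P(N = 0) = e^(−3.3) · 3.3^0/0! ≈ 0.0369.

0.0369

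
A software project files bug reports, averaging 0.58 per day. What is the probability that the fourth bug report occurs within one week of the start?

Over the interval, μ = 0.58 × 7 = 4.06 (a week = 7 days).
The fourth arrival falls in the interval iff at least 4 events occur there: P(S_4 ≤ t) = P(N ≥ 4) = 1 − P(N ≤ 3) ≈ 0.5782.

0.5782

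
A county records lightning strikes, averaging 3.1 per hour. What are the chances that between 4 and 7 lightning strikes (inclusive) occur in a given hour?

0.3609

With mean μ = 3.1 per hour,
P(4 ≤ N ≤ 7) = Σ_{j=4}^{7} e^(−3.1) · 3.1^j/j! ≈ 0.3609.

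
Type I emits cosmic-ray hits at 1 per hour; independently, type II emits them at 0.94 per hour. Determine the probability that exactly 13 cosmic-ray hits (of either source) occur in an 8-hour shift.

0.0885

Independent Poisson processes superpose: combined rate λ = 1 + 0.94 = 1.94 per hour.
Over the interval, μ = 1.94 × 8 = 15.52 (an 8-hour shift = 8 hours).
P(N = 13) = e^(−15.52) · 15.52^13/13! ≈ 0.0885.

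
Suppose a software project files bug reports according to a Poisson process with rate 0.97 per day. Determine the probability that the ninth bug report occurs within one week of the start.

0.2440

Over the interval, μ = 0.97 × 7 = 6.79 (a week = 7 days).
The ninth arrival falls in the interval iff at least 9 events occur there: P(S_9 ≤ t) = P(N ≥ 9) = 1 − P(N ≤ 8) ≈ 0.2440.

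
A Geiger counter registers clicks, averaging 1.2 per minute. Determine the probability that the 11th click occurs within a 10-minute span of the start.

Over the interval, μ = 1.2 × 10 = 12 (a 10-minute span = 10 minutes).
The 11th arrival falls in the interval iff at least 11 events occur there: P(S_11 ≤ t) = P(N ≥ 11) = 1 − P(N ≤ 10) ≈ 0.6528.

0.6528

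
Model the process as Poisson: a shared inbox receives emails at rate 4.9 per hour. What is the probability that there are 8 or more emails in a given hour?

With mean μ = 4.9 per hour,
P(N ≥ 8) = 1 − P(N ≤ 7) = 1 − Σ_{j=0}^{7} e^(−μ) μ^j/j! ≈ 0.1231.

0.1231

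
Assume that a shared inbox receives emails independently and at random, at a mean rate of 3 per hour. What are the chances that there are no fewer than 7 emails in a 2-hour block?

0.3937

Over the interval, μ = 3 × 2 = 6 (a 2-hour block = 2 hours).
P(N ≥ 7) = 1 − P(N ≤ 6) = 1 − Σ_{j=0}^{6} e^(−μ) μ^j/j! ≈ 0.3937.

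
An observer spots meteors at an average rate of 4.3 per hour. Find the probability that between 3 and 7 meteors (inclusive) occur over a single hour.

0.7316

With mean μ = 4.3 per hour,
P(3 ≤ N ≤ 7) = Σ_{j=3}^{7} e^(−4.3) · 4.3^j/j! ≈ 0.7316.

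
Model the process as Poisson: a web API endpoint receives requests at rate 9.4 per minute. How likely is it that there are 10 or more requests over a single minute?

0.4651

With mean μ = 9.4 per minute,
P(N ≥ 10) = 1 − P(N ≤ 9) = 1 − Σ_{j=0}^{9} e^(−μ) μ^j/j! ≈ 0.4651.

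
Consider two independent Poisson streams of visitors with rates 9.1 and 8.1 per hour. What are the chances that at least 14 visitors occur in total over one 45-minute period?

Independent Poisson processes superpose: combined rate λ = 9.1 + 8.1 = 17.2 per hour.
Over the interval, μ = 17.2 × 0.75 = 12.9 (a 45-minute period = 0.75 hours).
P(N ≥ 14) = 1 − P(N ≤ 13) ≈ 0.4160.

0.4160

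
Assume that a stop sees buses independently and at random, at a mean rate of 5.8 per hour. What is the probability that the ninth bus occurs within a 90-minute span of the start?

Over the interval, μ = 5.8 × 1.5 = 8.7 (a 90-minute span = 1.5 hours).
The ninth arrival falls in the interval iff at least 9 events occur there: P(S_9 ≤ t) = P(N ≥ 9) = 1 − P(N ≤ 8) ≈ 0.5042.

0.5042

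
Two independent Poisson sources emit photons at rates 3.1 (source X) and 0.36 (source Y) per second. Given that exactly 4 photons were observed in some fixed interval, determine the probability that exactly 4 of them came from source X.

0.6444

Given the total, each event is independently from source X with probability p = λ_X/(λ_X+λ_Y) = 3.1/3.46 ≈ 0.8960.
So K ~ Binomial(4, 3.1/3.46): P(K = 4) = C(4,4) · (3.1/3.46)^4 · (0.36/3.46)^0 ≈ 0.6444.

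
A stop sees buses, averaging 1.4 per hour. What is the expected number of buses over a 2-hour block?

2.8

E[N] = λt = 1.4 × 2 = 2.8 (a 2-hour block = 2 hours).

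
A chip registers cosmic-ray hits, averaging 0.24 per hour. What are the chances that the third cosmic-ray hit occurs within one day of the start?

0.9264

Over the interval, μ = 0.24 × 24 = 5.76 (a day = 24 hours).
The third arrival falls in the interval iff at least 3 events occur there: P(S_3 ≤ t) = P(N ≥ 3) = 1 − P(N ≤ 2) ≈ 0.9264.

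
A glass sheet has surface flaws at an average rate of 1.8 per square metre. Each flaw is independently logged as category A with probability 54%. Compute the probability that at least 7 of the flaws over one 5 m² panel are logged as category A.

0.2176

Thinning: the flaws that are logged as category A themselves form a Poisson process with rate 0.54 × 1.8 = 0.972 per square metre.
Over the interval, μ = 0.972 × 5 = 4.86 (a 5 m² panel = 5 square metres).
P(N ≥ 7) = 1 − P(N ≤ 6) ≈ 0.2176.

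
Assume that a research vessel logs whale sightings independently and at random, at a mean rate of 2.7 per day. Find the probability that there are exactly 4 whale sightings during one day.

0.1488

With mean μ = 2.7 per day,
P(N = 4) = e^(−μ) μ^4/4! = e^(−2.7) · 2.7^4/24 ≈ 0.1488.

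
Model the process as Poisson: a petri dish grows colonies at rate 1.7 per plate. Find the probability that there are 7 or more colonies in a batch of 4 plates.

Over the interval, μ = 1.7 × 4 = 6.8 (a batch of 4 plates = 4 plates).
P(N ≥ 7) = 1 − P(N ≤ 6) = 1 − Σ_{j=0}^{6} e^(−μ) μ^j/j! ≈ 0.5201.

0.5201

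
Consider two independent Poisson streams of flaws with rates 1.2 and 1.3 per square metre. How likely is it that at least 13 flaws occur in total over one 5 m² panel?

Independent Poisson processes superpose: combined rate λ = 1.2 + 1.3 = 2.5 per square metre.
Over the interval, μ = 2.5 × 5 = 12.5 (a 5 m² panel = 5 square metres).
P(N ≥ 13) = 1 − P(N ≤ 12) ≈ 0.4810.

0.4810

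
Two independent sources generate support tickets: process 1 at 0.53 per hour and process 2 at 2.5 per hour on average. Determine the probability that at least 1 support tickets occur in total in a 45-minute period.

Independent Poisson processes superpose: combined rate λ = 0.53 + 2.5 = 3.03 per hour.
Over the interval, μ = 3.03 × 0.75 = 2.2725 (a 45-minute period = 0.75 hours).
P(N ≥ 1) = 1 − P(N ≤ 0) ≈ 0.8969.

0.8969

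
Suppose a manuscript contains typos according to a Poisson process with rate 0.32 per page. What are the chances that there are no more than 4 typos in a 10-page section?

0.7806

Over the interval, μ = 0.32 × 10 = 3.2 (a 10-page section = 10 pages).
P(N ≤ 4) = Σ_{j=0}^{4} e^(−μ) μ^j/j! ≈ 0.7806.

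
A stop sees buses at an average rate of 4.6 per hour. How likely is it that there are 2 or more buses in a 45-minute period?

0.8587

Over the interval, μ = 4.6 × 0.75 = 3.45 (a 45-minute period = 0.75 hours).
P(N ≥ 2) = 1 − P(N ≤ 1) = 1 − Σ_{j=0}^{1} e^(−μ) μ^j/j! ≈ 0.8587.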